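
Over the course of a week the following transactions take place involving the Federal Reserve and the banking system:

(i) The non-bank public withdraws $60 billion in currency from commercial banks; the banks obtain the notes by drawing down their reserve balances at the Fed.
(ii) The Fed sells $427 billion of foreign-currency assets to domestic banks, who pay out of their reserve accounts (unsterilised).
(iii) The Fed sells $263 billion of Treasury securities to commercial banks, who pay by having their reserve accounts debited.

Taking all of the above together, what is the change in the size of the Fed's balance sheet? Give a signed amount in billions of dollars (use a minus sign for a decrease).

Fed balance sheet:
  Assets:      Securities −$263B, Foreign assets −$427B
  Liabilities: Bank reserves −$750B, Currency in circulation +$60B
Commercial banking system:
  Assets:      Reserves at CB −$750B, Securities +$263B, Foreign assets +$427B
  Liabilities: Checkable deposits −$60B
Change in total Fed assets = -$690 billion.

-$690 billion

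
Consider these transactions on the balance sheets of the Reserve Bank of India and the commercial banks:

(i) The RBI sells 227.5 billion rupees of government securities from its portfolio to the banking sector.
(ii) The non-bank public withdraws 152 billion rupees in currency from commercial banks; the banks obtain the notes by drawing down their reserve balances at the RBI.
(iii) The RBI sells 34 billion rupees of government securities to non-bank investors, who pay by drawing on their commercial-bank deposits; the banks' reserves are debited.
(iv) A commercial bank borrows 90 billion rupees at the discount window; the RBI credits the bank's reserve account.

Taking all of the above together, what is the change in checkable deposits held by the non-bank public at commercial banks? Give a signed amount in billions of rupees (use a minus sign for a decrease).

OMO sale (to banks) 227.5 billion rupees: the counterparty is a bank, so public deposits are unchanged → 0.
Currency withdrawal 152 billion rupees: non-bank counterparties' bank balances fall → −152B.
Asset sale (to non-banks) 34 billion rupees: non-bank counterparties' bank balances fall → −34B.
Discount-window loan 90 billion rupees: the counterparty is a bank, so public deposits are unchanged → 0.
Net: 0 − 152 − 34 + 0 = -186 billion.

-186 billion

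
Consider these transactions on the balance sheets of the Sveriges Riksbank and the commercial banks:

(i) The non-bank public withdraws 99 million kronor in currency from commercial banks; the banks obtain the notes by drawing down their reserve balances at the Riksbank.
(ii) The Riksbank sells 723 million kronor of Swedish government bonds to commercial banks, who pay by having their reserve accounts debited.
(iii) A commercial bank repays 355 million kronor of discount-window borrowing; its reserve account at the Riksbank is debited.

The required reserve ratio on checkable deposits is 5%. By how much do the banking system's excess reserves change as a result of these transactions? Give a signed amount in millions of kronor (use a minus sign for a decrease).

-1172.05 million

Currency withdrawal 99 million kronor: reserves −99M, deposits −99M.
OMO sale (to banks) 723 million kronor: reserves −723M, deposits 0.
Discount-window repayment 355 million kronor: reserves −355M, deposits 0.
Totals: Δreserves = −1177M, Δdeposits = −99M.
Δrequired reserves = 5% × −99M = −4.95M.
Δexcess reserves = Δreserves − Δrequired = −1177M − (−4.95M) = -1172.05 million.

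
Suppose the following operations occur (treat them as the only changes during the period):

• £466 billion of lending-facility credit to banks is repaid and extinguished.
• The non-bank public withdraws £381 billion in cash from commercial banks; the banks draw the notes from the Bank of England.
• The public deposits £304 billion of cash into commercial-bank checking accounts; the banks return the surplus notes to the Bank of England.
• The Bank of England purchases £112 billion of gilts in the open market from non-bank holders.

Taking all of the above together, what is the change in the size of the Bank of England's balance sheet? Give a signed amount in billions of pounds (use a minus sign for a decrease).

Discount-window repayment £466 billion: a Bank of England asset is shed → −£466B.
Currency withdrawal £381 billion: only the composition of liabilities changes → 0.
Currency deposit £304 billion: only the composition of liabilities changes → 0.
Asset purchase (from non-banks) £112 billion: a Bank of England asset is acquired → +£112B.
Net: −466 + 0 + 0 + 112 = -£354 billion.

-£354 billion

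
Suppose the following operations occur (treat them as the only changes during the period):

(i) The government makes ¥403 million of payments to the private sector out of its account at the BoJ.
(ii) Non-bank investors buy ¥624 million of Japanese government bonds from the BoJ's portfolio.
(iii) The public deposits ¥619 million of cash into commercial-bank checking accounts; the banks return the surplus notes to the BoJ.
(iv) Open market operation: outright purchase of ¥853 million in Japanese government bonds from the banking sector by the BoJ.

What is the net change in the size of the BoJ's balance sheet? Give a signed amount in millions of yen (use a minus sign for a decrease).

Government spending ¥403 million: only the composition of liabilities changes → 0.
Asset sale (to non-banks) ¥624 million: a BoJ asset is shed → −¥624M.
Currency deposit ¥619 million: only the composition of liabilities changes → 0.
OMO purchase (from banks) ¥853 million: a BoJ asset is acquired → +¥853M.
Net: 0 − 624 + 0 + 853 = +¥229 million.

+¥229 million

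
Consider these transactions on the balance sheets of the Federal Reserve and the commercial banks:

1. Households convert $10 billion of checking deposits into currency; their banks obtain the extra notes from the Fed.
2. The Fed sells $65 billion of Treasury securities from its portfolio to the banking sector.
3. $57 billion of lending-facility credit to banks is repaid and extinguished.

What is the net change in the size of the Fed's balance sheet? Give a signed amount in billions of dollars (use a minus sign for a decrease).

-$122 billion

Currency withdrawal $10 billion: only the composition of liabilities changes → 0.
OMO sale (to banks) $65 billion: a Fed asset is shed → −$65B.
Discount-window repayment $57 billion: a Fed asset is shed → −$57B.
Net: 0 − 65 − 57 = -$122 billion.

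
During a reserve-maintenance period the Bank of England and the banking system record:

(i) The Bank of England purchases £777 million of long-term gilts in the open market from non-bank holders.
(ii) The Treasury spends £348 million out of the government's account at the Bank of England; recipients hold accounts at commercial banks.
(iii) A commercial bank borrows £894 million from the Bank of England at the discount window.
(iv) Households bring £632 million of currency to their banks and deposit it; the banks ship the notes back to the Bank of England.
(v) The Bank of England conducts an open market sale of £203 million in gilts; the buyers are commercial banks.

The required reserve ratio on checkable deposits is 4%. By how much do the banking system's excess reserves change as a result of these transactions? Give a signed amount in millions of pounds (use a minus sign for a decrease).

+£2377.72 million

Asset purchase (from non-banks) £777 million: reserves +£777M, deposits +£777M.
Government spending £348 million: reserves +£348M, deposits +£348M.
Discount-window loan £894 million: reserves +£894M, deposits 0.
Currency deposit £632 million: reserves +£632M, deposits +£632M.
OMO sale (to banks) £203 million: reserves −£203M, deposits 0.
Totals: Δreserves = +£2448M, Δdeposits = +£1757M.
Δrequired reserves = 4% × +£1757M = +£70.28M.
Δexcess reserves = Δreserves − Δrequired = +£2448M − (+£70.28M) = +£2377.72 million.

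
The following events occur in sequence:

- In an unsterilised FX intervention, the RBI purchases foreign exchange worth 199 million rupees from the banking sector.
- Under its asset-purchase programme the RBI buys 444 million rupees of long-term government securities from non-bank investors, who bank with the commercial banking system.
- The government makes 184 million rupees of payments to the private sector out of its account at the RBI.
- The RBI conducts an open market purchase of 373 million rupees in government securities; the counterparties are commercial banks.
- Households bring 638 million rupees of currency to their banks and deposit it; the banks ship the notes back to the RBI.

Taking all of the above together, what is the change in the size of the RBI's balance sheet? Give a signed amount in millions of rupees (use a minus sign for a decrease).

+1016 million

RBI balance sheet:
  Assets:      Securities +817M, Foreign assets +199M
  Liabilities: Bank reserves +1838M, Currency in circulation −638M, Government deposits −184M
Commercial banking system:
  Assets:      Reserves at CB +1838M, Securities −373M, Foreign assets −199M
  Liabilities: Checkable deposits +1266M
Change in total RBI assets = +1016 million.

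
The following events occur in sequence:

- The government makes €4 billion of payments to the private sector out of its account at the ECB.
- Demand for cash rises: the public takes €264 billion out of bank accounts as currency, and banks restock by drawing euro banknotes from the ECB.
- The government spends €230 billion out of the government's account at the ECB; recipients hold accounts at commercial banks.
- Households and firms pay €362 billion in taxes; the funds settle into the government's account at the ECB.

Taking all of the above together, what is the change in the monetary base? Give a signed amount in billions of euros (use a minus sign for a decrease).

ECB balance sheet:
  Assets:      no change
  Liabilities: Bank reserves −€392B, Currency in circulation +€264B, Government deposits +€128B
Monetary base = currency + reserves: +€264B + (−€392B) = -€128 billion.

-€128 billion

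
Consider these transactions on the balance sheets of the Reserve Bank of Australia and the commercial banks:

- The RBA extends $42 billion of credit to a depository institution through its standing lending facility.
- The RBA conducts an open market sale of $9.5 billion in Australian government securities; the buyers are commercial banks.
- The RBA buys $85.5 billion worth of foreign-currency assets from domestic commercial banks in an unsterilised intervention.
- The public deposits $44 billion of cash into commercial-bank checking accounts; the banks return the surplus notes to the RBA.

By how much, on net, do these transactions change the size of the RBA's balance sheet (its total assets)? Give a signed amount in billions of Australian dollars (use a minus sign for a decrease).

+$118 billion

Discount-window loan $42 billion: an RBA asset is acquired → +$42B.
OMO sale (to banks) $9.5 billion: an RBA asset is shed → −$9.5B.
FX purchase $85.5 billion: an RBA asset is acquired → +$85.5B.
Currency deposit $44 billion: only the composition of liabilities changes → 0.
Net: 42 − 9.5 + 85.5 + 0 = +$118 billion.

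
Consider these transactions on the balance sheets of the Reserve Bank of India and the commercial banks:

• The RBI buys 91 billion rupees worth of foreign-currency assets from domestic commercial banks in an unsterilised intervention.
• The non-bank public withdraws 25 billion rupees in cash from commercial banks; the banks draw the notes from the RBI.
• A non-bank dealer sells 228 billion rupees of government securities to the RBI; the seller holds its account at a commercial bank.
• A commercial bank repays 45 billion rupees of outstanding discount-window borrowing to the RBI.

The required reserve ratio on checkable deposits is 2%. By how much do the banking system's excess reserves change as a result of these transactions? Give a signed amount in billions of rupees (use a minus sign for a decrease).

+244.94 billion

FX purchase 91 billion rupees: reserves +91B, deposits 0.
Currency withdrawal 25 billion rupees: reserves −25B, deposits −25B.
Asset purchase (from non-banks) 228 billion rupees: reserves +228B, deposits +228B.
Discount-window repayment 45 billion rupees: reserves −45B, deposits 0.
Totals: Δreserves = +249B, Δdeposits = +203B.
Δrequired reserves = 2% × +203B = +4.06B.
Δexcess reserves = Δreserves − Δrequired = +249B − (+4.06B) = +244.94 billion.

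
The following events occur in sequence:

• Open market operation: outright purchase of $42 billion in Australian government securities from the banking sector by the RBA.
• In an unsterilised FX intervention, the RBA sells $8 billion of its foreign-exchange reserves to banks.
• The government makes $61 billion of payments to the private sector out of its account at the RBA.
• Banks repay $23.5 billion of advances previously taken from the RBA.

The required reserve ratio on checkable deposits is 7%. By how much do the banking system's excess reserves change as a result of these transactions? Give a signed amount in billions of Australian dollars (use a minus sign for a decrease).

OMO purchase (from banks) $42 billion: reserves +$42B, deposits 0.
FX sale $8 billion: reserves −$8B, deposits 0.
Government spending $61 billion: reserves +$61B, deposits +$61B.
Discount-window repayment $23.5 billion: reserves −$23.5B, deposits 0.
Totals: Δreserves = +$71.5B, Δdeposits = +$61B.
Δrequired reserves = 7% × +$61B = +$4.27B.
Δexcess reserves = Δreserves − Δrequired = +$71.5B − (+$4.27B) = +$67.23 billion.

+$67.23 billion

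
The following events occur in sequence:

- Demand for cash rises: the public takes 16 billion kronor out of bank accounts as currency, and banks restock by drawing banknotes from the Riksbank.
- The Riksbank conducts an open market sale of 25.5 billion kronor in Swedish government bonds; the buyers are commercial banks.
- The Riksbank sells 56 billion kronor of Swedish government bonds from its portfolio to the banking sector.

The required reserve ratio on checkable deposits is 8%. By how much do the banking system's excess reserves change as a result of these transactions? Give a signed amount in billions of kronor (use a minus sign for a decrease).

-96.22 billion

Currency withdrawal 16 billion kronor: reserves −16B, deposits −16B.
OMO sale (to banks) 25.5 billion kronor: reserves −25.5B, deposits 0.
OMO sale (to banks) 56 billion kronor: reserves −56B, deposits 0.
Totals: Δreserves = −97.5B, Δdeposits = −16B.
Δrequired reserves = 8% × −16B = −1.28B.
Δexcess reserves = Δreserves − Δrequired = −97.5B − (−1.28B) = -96.22 billion.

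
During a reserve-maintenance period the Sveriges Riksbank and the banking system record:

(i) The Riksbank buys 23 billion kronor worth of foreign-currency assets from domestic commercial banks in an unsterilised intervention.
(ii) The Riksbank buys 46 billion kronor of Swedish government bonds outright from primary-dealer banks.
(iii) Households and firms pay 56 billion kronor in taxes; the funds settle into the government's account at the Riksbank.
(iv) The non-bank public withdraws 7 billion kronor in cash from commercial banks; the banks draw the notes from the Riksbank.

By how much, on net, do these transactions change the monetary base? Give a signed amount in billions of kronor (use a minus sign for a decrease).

+13 billion

FX purchase 23 billion kronor: Riksbank balance sheet expands → +23B.
OMO purchase (from banks) 46 billion kronor: Riksbank balance sheet expands → +46B.
Government account inflow 56 billion kronor: reserves shift to a non-base liability → −56B.
Currency withdrawal 7 billion kronor: just a shift between currency and reserves — both are base money → 0.
Net: 23 + 46 − 56 + 0 = +13 billion.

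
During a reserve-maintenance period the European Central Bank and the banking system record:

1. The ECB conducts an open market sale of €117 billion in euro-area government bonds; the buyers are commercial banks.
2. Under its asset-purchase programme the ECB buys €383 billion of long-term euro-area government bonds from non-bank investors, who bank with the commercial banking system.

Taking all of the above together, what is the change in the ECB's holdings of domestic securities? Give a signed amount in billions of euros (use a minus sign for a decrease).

OMO sale (to banks) €117 billion: securities removed from the ECB's portfolio → −€117B.
Asset purchase (from non-banks) €383 billion: securities added to the ECB's portfolio → +€383B.
Net: −117 + 383 = +€266 billion.

+€266 billion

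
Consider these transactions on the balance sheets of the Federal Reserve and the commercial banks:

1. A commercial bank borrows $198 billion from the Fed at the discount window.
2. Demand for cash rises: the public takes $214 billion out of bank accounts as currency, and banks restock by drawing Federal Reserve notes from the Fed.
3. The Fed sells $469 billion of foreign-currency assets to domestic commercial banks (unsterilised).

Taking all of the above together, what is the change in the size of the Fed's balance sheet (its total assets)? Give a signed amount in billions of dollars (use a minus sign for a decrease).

-$271 billion

Fed balance sheet:
  Assets:      Loans to banks +$198B, Foreign assets −$469B
  Liabilities: Bank reserves −$485B, Currency in circulation +$214B
Change in total Fed assets = -$271 billion.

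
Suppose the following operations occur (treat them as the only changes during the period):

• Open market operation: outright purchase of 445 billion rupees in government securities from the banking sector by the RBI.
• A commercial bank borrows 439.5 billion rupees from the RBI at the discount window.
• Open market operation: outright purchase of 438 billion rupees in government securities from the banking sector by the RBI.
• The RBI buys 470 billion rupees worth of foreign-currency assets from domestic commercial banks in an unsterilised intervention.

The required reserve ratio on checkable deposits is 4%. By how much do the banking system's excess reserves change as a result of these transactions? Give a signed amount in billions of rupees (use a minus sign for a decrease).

OMO purchase (from banks) 445 billion rupees: reserves +445B, deposits 0.
Discount-window loan 439.5 billion rupees: reserves +439.5B, deposits 0.
OMO purchase (from banks) 438 billion rupees: reserves +438B, deposits 0.
FX purchase 470 billion rupees: reserves +470B, deposits 0.
Totals: Δreserves = +1792.5B, Δdeposits = 0.
Δrequired reserves = 4% × 0 = 0.
Δexcess reserves = Δreserves − Δrequired = +1792.5B − (0) = +1792.5 billion.

+1792.5 billion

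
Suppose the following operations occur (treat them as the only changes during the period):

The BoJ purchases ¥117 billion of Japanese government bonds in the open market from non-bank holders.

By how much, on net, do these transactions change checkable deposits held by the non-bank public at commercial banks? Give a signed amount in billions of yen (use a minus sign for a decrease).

+¥117 billion

BoJ balance sheet:
  Assets:      Securities +¥117B
  Liabilities: Bank reserves +¥117B
Commercial banking system:
  Assets:      Reserves at CB +¥117B
  Liabilities: Checkable deposits +¥117B
So the change in checkable deposits held by the non-bank public at commercial banks is +¥117 billion.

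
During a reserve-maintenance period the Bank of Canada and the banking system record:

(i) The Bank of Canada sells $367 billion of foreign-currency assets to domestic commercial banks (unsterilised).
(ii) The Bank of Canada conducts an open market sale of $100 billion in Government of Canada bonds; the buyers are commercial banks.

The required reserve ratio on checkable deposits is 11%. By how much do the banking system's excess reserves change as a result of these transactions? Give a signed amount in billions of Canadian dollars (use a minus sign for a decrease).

-$467 billion

FX sale $367 billion: reserves −$367B, deposits 0.
OMO sale (to banks) $100 billion: reserves −$100B, deposits 0.
Totals: Δreserves = −$467B, Δdeposits = 0.
Δrequired reserves = 11% × 0 = 0.
Δexcess reserves = Δreserves − Δrequired = −$467B − (0) = -$467 billion.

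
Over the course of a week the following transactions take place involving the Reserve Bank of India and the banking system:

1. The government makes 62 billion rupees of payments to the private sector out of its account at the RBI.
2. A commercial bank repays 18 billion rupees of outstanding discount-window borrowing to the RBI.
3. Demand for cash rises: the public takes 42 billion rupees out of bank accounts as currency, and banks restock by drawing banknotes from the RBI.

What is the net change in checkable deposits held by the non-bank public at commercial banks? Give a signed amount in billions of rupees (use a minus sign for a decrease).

+20 billion

Government spending 62 billion rupees: non-bank counterparties' bank balances rise → +62B.
Discount-window repayment 18 billion rupees: the counterparty is a bank, so public deposits are unchanged → 0.
Currency withdrawal 42 billion rupees: non-bank counterparties' bank balances fall → −42B.
Net: 62 + 0 − 42 = +20 billion.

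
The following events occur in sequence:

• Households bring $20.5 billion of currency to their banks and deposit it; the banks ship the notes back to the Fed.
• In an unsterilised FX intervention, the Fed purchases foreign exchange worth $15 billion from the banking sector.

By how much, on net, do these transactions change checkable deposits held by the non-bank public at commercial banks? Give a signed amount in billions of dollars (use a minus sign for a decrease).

Currency deposit $20.5 billion: non-bank counterparties' bank balances rise → +$20.5B.
FX purchase $15 billion: the counterparty is a bank, so public deposits are unchanged → 0.
Net: 20.5 + 0 = +$20.5 billion.

+$20.5 billion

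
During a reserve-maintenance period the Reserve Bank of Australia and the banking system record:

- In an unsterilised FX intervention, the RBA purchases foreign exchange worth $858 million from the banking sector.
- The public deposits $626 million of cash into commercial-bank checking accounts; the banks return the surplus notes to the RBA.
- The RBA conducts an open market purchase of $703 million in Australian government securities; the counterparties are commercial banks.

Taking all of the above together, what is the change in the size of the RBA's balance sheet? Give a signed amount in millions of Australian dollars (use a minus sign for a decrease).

+$1561 million

FX purchase $858 million: an RBA asset is acquired → +$858M.
Currency deposit $626 million: only the composition of liabilities changes → 0.
OMO purchase (from banks) $703 million: an RBA asset is acquired → +$703M.
Net: 858 + 0 + 703 = +$1561 million.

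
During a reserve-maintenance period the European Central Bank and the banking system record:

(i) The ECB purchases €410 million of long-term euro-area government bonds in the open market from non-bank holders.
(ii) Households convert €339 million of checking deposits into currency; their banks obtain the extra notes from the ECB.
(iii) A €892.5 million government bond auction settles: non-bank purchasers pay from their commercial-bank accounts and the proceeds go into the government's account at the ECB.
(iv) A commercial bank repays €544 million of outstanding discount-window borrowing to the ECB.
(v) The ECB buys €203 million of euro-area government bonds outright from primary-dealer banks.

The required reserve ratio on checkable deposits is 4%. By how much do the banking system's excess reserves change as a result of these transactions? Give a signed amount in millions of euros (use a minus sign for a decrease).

Asset purchase (from non-banks) €410 million: reserves +€410M, deposits +€410M.
Currency withdrawal €339 million: reserves −€339M, deposits −€339M.
Government account inflow €892.5 million: reserves −€892.5M, deposits −€892.5M.
Discount-window repayment €544 million: reserves −€544M, deposits 0.
OMO purchase (from banks) €203 million: reserves +€203M, deposits 0.
Totals: Δreserves = −€1162.5M, Δdeposits = −€821.5M.
Δrequired reserves = 4% × −€821.5M = −€32.86M.
Δexcess reserves = Δreserves − Δrequired = −€1162.5M − (−€32.86M) = -€1129.64 million.

-€1129.64 million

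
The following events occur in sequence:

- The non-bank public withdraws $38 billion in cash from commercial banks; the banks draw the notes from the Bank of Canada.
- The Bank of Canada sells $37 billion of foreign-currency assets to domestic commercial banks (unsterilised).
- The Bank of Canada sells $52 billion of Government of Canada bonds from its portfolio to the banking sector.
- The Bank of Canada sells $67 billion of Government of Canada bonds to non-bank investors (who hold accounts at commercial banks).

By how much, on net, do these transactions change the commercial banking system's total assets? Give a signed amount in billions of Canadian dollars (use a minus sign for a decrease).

-$105 billion

Currency withdrawal $38 billion: bank balance sheets shrink → −$38B.
FX sale $37 billion: just an asset swap on bank balance sheets → 0.
OMO sale (to banks) $52 billion: just an asset swap on bank balance sheets → 0.
Asset sale (to non-banks) $67 billion: bank balance sheets shrink → −$67B.
Net: −38 + 0 + 0 − 67 = -$105 billion.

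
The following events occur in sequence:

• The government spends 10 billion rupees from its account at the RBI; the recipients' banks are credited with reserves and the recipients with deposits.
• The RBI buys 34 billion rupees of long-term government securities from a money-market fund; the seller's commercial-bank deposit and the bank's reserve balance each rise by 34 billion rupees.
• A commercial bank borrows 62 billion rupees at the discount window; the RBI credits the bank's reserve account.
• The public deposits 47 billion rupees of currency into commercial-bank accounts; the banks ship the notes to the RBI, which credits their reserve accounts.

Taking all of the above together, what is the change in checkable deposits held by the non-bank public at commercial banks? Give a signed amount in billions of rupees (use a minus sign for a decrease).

RBI balance sheet:
  Assets:      Securities +34B, Loans to banks +62B
  Liabilities: Bank reserves +153B, Currency in circulation −47B, Government deposits −10B
Commercial banking system:
  Assets:      Reserves at CB +153B
  Liabilities: Checkable deposits +91B, Borrowings from CB +62B
So the change in checkable deposits held by the non-bank public at commercial banks is +91 billion.

+91 billion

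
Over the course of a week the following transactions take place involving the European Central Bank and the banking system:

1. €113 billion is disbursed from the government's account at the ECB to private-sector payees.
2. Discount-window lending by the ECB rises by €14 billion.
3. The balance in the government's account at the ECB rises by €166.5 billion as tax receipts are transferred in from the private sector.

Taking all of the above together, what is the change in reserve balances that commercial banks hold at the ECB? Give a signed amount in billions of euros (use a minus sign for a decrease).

Government spending €113 billion: government payments flow into bank reserve accounts → +€113B.
Discount-window loan €14 billion: the loan is credited to the bank's reserve account → +€14B.
Government account inflow €166.5 billion: funds move from bank reserves into the government account → −€166.5B.
Net: 113 + 14 − 166.5 = -€39.5 billion.

-€39.5 billion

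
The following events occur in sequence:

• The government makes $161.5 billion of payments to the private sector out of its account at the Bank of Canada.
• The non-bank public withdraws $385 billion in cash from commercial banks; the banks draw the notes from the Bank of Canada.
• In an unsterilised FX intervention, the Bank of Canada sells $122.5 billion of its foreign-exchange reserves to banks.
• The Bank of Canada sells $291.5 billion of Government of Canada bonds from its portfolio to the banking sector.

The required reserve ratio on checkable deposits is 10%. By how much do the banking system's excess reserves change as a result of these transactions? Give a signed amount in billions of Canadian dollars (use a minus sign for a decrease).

Government spending $161.5 billion: reserves +$161.5B, deposits +$161.5B.
Currency withdrawal $385 billion: reserves −$385B, deposits −$385B.
FX sale $122.5 billion: reserves −$122.5B, deposits 0.
OMO sale (to banks) $291.5 billion: reserves −$291.5B, deposits 0.
Totals: Δreserves = −$637.5B, Δdeposits = −$223.5B.
Δrequired reserves = 10% × −$223.5B = −$22.35B.
Δexcess reserves = Δreserves − Δrequired = −$637.5B − (−$22.35B) = -$615.15 billion.

-$615.15 billion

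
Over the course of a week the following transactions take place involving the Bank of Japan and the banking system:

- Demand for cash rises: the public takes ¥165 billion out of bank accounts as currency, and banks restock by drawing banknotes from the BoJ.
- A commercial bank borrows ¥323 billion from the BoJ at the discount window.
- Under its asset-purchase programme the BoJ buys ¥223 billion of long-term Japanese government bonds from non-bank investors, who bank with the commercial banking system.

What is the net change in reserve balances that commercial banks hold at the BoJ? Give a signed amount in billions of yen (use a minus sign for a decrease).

+¥381 billion

BoJ balance sheet:
  Assets:      Securities +¥223B, Loans to banks +¥323B
  Liabilities: Bank reserves +¥381B, Currency in circulation +¥165B
Commercial banking system:
  Assets:      Reserves at CB +¥381B
  Liabilities: Checkable deposits +¥58B, Borrowings from CB +¥323B
So the change in reserve balances that commercial banks hold at the BoJ is +¥381 billion.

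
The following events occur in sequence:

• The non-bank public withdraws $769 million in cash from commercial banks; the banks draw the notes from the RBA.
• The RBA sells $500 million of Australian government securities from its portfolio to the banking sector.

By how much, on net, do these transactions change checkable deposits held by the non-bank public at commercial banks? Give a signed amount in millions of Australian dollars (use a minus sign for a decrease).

RBA balance sheet:
  Assets:      Securities −$500M
  Liabilities: Bank reserves −$1269M, Currency in circulation +$769M
Commercial banking system:
  Assets:      Reserves at CB −$1269M, Securities +$500M
  Liabilities: Checkable deposits −$769M
So the change in checkable deposits held by the non-bank public at commercial banks is -$769 million.

-$769 million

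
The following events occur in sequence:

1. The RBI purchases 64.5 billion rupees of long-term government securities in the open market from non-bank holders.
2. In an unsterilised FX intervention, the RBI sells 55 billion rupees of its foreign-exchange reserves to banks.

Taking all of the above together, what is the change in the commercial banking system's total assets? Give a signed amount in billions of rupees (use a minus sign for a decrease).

+64.5 billion

RBI balance sheet:
  Assets:      Securities +64.5B, Foreign assets −55B
  Liabilities: Bank reserves +9.5B
Commercial banking system:
  Assets:      Reserves at CB +9.5B, Foreign assets +55B
  Liabilities: Checkable deposits +64.5B
Change in total bank assets = +64.5 billion.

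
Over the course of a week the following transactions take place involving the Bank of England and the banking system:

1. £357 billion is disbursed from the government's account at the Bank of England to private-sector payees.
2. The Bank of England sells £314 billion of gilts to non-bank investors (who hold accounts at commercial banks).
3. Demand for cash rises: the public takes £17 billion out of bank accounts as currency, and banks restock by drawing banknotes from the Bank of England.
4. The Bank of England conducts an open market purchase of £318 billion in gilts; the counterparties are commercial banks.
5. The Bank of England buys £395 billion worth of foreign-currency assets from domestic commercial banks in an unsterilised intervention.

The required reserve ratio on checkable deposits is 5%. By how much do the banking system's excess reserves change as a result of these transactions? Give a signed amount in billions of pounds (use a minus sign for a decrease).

Government spending £357 billion: reserves +£357B, deposits +£357B.
Asset sale (to non-banks) £314 billion: reserves −£314B, deposits −£314B.
Currency withdrawal £17 billion: reserves −£17B, deposits −£17B.
OMO purchase (from banks) £318 billion: reserves +£318B, deposits 0.
FX purchase £395 billion: reserves +£395B, deposits 0.
Totals: Δreserves = +£739B, Δdeposits = +£26B.
Δrequired reserves = 5% × +£26B = +£1.3B.
Δexcess reserves = Δreserves − Δrequired = +£739B − (+£1.3B) = +£737.7 billion.

+£737.7 billion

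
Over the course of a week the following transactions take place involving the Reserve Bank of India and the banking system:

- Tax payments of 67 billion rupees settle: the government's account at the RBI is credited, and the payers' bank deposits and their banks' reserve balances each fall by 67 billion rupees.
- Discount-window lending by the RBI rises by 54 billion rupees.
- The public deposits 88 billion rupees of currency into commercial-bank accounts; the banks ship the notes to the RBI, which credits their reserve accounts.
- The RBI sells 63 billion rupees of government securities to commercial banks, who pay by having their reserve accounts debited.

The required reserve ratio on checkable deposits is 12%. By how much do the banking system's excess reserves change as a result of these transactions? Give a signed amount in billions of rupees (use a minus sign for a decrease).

+9.48 billion

Government account inflow 67 billion rupees: reserves −67B, deposits −67B.
Discount-window loan 54 billion rupees: reserves +54B, deposits 0.
Currency deposit 88 billion rupees: reserves +88B, deposits +88B.
OMO sale (to banks) 63 billion rupees: reserves −63B, deposits 0.
Totals: Δreserves = +12B, Δdeposits = +21B.
Δrequired reserves = 12% × +21B = +2.52B.
Δexcess reserves = Δreserves − Δrequired = +12B − (+2.52B) = +9.48 billion.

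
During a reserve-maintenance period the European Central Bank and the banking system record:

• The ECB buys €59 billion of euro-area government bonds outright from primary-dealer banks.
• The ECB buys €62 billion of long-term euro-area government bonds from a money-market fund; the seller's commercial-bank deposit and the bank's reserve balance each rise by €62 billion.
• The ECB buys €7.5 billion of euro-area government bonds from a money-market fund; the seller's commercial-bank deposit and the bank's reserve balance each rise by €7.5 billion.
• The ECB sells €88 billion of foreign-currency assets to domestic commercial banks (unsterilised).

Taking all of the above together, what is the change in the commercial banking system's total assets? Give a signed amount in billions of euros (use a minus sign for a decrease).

+€69.5 billion

ECB balance sheet:
  Assets:      Securities +€128.5B, Foreign assets −€88B
  Liabilities: Bank reserves +€40.5B
Commercial banking system:
  Assets:      Reserves at CB +€40.5B, Securities −€59B, Foreign assets +€88B
  Liabilities: Checkable deposits +€69.5B
Change in total bank assets = +€69.5 billion.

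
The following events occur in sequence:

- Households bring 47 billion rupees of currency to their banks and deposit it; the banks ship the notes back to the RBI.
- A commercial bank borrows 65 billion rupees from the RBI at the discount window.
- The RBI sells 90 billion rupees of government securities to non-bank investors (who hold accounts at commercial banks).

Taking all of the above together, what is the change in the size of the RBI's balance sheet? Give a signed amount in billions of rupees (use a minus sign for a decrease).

-25 billion

Currency deposit 47 billion rupees: only the composition of liabilities changes → 0.
Discount-window loan 65 billion rupees: an RBI asset is acquired → +65B.
Asset sale (to non-banks) 90 billion rupees: an RBI asset is shed → −90B.
Net: 0 + 65 − 90 = -25 billion.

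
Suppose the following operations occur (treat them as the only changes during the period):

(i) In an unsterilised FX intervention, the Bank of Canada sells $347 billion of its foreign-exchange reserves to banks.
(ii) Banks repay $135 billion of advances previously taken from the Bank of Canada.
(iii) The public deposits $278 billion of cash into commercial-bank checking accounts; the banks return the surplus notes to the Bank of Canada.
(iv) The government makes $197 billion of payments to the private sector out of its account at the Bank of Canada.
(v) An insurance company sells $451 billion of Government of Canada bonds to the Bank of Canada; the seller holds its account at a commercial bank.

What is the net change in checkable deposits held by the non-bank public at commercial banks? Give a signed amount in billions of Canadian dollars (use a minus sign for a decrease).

Bank of Canada balance sheet:
  Assets:      Securities +$451B, Loans to banks −$135B, Foreign assets −$347B
  Liabilities: Bank reserves +$444B, Currency in circulation −$278B, Government deposits −$197B
Commercial banking system:
  Assets:      Reserves at CB +$444B, Foreign assets +$347B
  Liabilities: Checkable deposits +$926B, Borrowings from CB −$135B
So the change in checkable deposits held by the non-bank public at commercial banks is +$926 billion.

+$926 billion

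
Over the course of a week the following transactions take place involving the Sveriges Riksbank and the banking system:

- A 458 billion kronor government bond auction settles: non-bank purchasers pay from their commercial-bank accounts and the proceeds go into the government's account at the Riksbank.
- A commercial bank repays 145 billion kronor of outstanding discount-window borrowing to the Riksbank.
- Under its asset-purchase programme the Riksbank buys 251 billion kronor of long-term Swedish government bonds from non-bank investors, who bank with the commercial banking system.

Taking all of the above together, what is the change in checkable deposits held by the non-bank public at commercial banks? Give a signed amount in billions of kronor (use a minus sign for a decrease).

-207 billion

Government account inflow 458 billion kronor: non-bank counterparties' bank balances fall → −458B.
Discount-window repayment 145 billion kronor: the counterparty is a bank, so public deposits are unchanged → 0.
Asset purchase (from non-banks) 251 billion kronor: non-bank counterparties' bank balances rise → +251B.
Net: −458 + 0 + 251 = -207 billion.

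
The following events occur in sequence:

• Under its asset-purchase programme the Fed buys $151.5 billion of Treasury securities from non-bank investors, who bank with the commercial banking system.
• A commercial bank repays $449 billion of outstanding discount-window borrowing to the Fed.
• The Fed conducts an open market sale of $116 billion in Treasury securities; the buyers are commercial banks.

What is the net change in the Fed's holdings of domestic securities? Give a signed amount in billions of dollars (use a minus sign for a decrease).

Fed balance sheet:
  Assets:      Securities +$35.5B, Loans to banks −$449B
  Liabilities: Bank reserves −$413.5B
So the change in the Fed's holdings of domestic securities is +$35.5 billion.

+$35.5 billion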